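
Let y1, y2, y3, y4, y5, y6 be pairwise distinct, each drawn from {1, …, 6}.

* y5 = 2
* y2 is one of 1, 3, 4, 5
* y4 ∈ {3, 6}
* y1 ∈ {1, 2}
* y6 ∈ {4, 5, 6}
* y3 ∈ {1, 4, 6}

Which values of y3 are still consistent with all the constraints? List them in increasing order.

4, 6

y5 must be 2 (only option left). Eliminate 2 elsewhere: y1.
That leaves y1 = 1. Strike 1 from y2, y3.
No further eliminations apply; y3 can still be any of 4, 6.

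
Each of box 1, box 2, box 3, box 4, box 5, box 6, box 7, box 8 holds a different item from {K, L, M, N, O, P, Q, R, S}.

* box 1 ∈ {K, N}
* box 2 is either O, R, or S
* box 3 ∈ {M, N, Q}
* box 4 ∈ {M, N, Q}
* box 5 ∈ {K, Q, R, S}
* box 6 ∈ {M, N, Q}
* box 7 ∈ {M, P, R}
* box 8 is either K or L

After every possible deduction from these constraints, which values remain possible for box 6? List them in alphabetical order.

box 3, box 4, box 6 between them cover only {M, N, Q} — a naked triple. Remove those values from box 1, box 5, box 7.
box 1 has just one choice, so box 1 = K. Strike K from box 5, box 8.
That leaves box 8 = L.
No further eliminations apply; box 6 can still be any of M, N, Q.

M, N, Q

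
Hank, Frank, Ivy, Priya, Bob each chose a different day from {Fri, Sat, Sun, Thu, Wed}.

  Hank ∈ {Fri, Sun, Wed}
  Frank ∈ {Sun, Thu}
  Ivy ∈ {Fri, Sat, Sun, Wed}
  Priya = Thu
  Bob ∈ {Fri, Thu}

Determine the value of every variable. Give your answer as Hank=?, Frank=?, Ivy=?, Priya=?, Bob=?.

Priya has just one choice, so Priya = Thu. Strike Thu from Frank, Bob.
That leaves Bob = Fri. Remove Fri from Hank, Ivy.
Frank's domain is down to {Sun}, so Frank = Sun. So Hank, Ivy can't be Sun.
That leaves Hank = Wed. Eliminate Wed elsewhere: Ivy.
Ivy has just one choice, so Ivy = Sat.

Hank=Wed, Frank=Sun, Ivy=Sat, Priya=Thu, Bob=Fri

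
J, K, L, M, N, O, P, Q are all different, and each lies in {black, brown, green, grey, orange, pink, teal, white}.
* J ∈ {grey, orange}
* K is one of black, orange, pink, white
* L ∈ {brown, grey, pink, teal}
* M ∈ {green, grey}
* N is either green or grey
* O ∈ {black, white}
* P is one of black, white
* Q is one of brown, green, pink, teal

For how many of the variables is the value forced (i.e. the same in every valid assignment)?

2

The 2 variables M and N are confined to {green, grey}, which locks those values in; drop them from J, L, Q.
J must be orange (only option left). Strike orange from K.
O and P between them cover only {black, white} — a naked pair. Remove those values from K.
K's domain is down to {pink}, so K = pink. Eliminate pink elsewhere: L, Q.
Determined: J=orange, K=pink. The other variables each still have more than one consistent value. That makes 2.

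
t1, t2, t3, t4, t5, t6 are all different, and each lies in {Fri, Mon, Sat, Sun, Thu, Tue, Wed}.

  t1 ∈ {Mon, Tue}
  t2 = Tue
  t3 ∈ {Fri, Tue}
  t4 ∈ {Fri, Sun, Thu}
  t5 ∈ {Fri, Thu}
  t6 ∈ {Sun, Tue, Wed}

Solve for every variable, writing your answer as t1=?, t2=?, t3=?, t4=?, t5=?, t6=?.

t2 must be Tue (only option left). Remove Tue from t1, t3, t6.
t3 must be Fri (only option left). Strike Fri from t4, t5.
t5 has just one choice, so t5 = Thu. Eliminate Thu elsewhere: t4.
t1's domain is down to {Mon}, so t1 = Mon.
That leaves t4 = Sun. Eliminate Sun elsewhere: t6.
That leaves t6 = Wed.

t1=Mon, t2=Tue, t3=Fri, t4=Sun, t5=Thu, t6=Wed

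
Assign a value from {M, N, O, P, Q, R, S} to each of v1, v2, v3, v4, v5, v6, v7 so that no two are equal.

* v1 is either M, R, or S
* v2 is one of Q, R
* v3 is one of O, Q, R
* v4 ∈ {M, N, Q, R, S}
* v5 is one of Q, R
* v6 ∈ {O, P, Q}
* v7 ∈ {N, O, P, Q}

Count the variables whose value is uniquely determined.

v2 and v5 between them cover only {Q, R} — a naked pair. Remove those values from v1, v3, v4, v6, v7.
v3 must be O (only option left). Strike O from v6, v7.
v6's domain is down to {P}, so v6 = P. Eliminate P elsewhere: v7.
v7's domain is down to {N}, so v7 = N. Eliminate N elsewhere: v4.
Determined: v3=O, v6=P, v7=N. The other variables each still have more than one consistent value. That makes 3.

3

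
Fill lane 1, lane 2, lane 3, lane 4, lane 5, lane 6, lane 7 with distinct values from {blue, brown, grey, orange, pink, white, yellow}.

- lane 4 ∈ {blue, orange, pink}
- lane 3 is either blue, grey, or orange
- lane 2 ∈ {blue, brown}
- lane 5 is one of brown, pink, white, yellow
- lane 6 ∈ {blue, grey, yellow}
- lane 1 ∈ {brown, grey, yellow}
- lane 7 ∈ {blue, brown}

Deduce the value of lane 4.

pink

The 7 variables draw from only 7 values {blue, brown, grey, orange, pink, white, yellow}, so each is used; only lane 5 can be white, hence lane 5 = white.
The 6 still-open variables draw from only 6 values {blue, brown, grey, orange, pink, yellow}, so each is used; only lane 4 can be pink, hence lane 4 = pink.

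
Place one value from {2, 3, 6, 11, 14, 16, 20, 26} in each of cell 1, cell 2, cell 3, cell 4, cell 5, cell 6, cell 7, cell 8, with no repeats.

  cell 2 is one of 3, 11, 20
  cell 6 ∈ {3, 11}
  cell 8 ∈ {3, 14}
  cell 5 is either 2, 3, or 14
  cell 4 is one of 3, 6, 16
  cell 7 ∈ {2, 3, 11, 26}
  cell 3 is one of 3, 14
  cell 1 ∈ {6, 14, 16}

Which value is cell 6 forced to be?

11

Among the 8 variables, 20 fits only cell 2 (and all 8 values in {2, 3, 6, 11, 14, 16, 20, 26} must be used), so cell 2 = 20.
The 7 still-open variables together cover exactly {2, 3, 6, 11, 14, 16, 26} — 7 values for 7 variables — and 26 appears only in cell 7's list, so cell 7 = 26.
Among the 6 still-open variables, 2 fits only cell 5 (and all 6 values in {2, 3, 6, 11, 14, 16} must be used), so cell 5 = 2.
The 5 still-open variables draw from only 5 values {3, 6, 11, 14, 16}, so each is used; only cell 6 can be 11, hence cell 6 = 11.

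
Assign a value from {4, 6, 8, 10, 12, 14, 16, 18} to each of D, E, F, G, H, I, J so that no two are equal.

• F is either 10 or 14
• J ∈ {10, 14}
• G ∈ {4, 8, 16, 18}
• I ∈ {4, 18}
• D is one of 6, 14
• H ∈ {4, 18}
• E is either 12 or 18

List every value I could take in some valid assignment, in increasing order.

F and J share exactly the 2 values {10, 14}; by pigeonhole those values go to them, so strike 10, 14 from D.
That leaves D = 6.
The 2 variables H and I are confined to {4, 18}, which locks those values in; drop them from E, G.
E's domain is down to {12}, so E = 12.
No further eliminations apply; I can still be any of 4, 18.

4, 18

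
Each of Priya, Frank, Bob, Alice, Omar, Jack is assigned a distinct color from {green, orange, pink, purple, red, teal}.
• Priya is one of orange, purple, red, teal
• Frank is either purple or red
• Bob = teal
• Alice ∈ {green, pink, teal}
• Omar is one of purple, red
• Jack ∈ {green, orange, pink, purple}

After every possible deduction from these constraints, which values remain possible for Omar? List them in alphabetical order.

Bob must be teal (only option left). Strike teal from Priya, Alice.
Frank and Omar share exactly the 2 values {purple, red}; by pigeonhole those values go to them, so strike purple, red from Priya, Jack.
That leaves Priya = orange. So Jack can't be orange.
No further eliminations apply; Omar can still be any of purple, red.

purple, red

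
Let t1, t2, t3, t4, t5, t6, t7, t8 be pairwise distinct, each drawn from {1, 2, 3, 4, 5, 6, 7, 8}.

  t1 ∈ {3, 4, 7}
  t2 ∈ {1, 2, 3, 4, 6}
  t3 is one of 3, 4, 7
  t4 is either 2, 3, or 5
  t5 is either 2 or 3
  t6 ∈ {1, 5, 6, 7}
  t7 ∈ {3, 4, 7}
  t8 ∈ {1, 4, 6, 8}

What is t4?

The 8 variables together cover exactly {1, 2, 3, 4, 5, 6, 7, 8} — 8 values for 8 variables — and 8 appears only in t8's list, so t8 = 8.
t1, t3, t7 share exactly the 3 values {3, 4, 7}; by pigeonhole those values go to them, so strike 3, 4, 7 from t2, t4, t5, t6.
t5 has just one choice, so t5 = 2. Remove 2 from t2, t4.
So t4 = 5.

5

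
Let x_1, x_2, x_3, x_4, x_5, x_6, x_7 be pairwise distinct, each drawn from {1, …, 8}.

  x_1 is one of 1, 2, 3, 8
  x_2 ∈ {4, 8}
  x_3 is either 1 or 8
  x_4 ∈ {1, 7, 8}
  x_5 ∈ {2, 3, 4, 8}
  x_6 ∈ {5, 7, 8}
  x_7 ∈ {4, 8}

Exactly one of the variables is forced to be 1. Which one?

The 7 variables draw from only 7 values {1, 2, 3, 4, 5, 7, 8}, so each is used; only x_6 can be 5, hence x_6 = 5.
The 6 still-open variables together cover exactly {1, 2, 3, 4, 7, 8} — 6 values for 6 variables — and 7 appears only in x_4's list, so x_4 = 7.
x_2 and x_7 between them cover only {4, 8} — a naked pair. Remove those values from x_1, x_3, x_5.
So 1 goes to x_3.

x_3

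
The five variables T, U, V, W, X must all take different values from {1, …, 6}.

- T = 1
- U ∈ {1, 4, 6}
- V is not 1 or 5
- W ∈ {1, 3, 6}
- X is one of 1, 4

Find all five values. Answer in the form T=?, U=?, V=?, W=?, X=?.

T has just one choice, so T = 1. So U, W, X can't be 1.
That leaves X = 4. Eliminate 4 elsewhere: U, V.
That leaves U = 6. Strike 6 from V, W.
W must be 3 (only option left). Remove 3 from V.
V has just one choice, so V = 2.

T=1, U=6, V=2, W=3, X=4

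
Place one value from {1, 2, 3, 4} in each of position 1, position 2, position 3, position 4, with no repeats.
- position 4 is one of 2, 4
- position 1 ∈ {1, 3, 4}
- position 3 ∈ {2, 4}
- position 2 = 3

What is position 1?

position 2 has just one choice, so position 2 = 3. Eliminate 3 elsewhere: position 1.
The 3 still-open variables together cover exactly {1, 2, 4} — 3 values for 3 variables — and 1 appears only in position 1's list, so position 1 = 1.

1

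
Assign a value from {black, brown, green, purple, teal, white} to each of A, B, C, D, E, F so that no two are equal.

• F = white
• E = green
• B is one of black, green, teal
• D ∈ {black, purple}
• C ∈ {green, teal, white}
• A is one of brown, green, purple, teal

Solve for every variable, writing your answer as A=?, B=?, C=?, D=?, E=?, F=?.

A=brown, B=black, C=teal, D=purple, E=green, F=white

E has just one choice, so E = green. Remove green from A, B, C.
F has just one choice, so F = white. Strike white from C.
That leaves C = teal. Strike teal from A, B.
B's domain is down to {black}, so B = black. So D can't be black.
D must be purple (only option left). Eliminate purple elsewhere: A.
A must be brown (only option left).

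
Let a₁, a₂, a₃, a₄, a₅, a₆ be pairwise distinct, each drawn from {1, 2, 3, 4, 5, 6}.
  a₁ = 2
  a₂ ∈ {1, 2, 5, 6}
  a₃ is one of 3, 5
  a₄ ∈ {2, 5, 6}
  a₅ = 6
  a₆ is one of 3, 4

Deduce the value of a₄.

5

a₁ must be 2 (only option left). Remove 2 from a₂, a₄.
a₅ has just one choice, so a₅ = 6. Remove 6 from a₂, a₄.
So a₄ = 5.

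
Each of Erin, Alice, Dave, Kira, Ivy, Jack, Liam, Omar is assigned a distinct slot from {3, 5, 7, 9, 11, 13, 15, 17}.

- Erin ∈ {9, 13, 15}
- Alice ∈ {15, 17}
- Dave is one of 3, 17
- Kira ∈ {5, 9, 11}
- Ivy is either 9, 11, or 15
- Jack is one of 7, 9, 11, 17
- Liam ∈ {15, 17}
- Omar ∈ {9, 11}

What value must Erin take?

13

The 8 variables draw from only 8 values {3, 5, 7, 9, 11, 13, 15, 17}, so each is used; only Dave can be 3, hence Dave = 3.
Among the 7 still-open variables, 5 fits only Kira (and all 7 values in {5, 7, 9, 11, 13, 15, 17} must be used), so Kira = 5.
The 6 still-open variables together cover exactly {7, 9, 11, 13, 15, 17} — 6 values for 6 variables — and 7 appears only in Jack's list, so Jack = 7.
The 5 still-open variables together cover exactly {9, 11, 13, 15, 17} — 5 values for 5 variables — and 13 appears only in Erin's list, so Erin = 13.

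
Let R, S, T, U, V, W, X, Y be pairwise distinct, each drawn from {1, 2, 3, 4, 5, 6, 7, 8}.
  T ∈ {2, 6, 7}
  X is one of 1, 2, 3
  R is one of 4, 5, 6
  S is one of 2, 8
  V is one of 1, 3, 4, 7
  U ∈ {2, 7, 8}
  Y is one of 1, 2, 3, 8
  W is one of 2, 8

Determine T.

Among the 8 variables, 5 fits only R (and all 8 values in {1, 2, 3, 4, 5, 6, 7, 8} must be used), so R = 5.
The 7 still-open variables draw from only 7 values {1, 2, 3, 4, 6, 7, 8}, so each is used; only V can be 4, hence V = 4.
Among the 6 still-open variables, 6 fits only T (and all 6 values in {1, 2, 3, 6, 7, 8} must be used), so T = 6.

6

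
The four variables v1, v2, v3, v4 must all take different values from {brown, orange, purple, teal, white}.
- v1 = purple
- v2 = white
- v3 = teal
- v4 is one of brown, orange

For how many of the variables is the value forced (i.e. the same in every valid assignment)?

3

v1 must be purple (only option left).
v2 has just one choice, so v2 = white.
v3 has just one choice, so v3 = teal.
Determined: v1=purple, v2=white, v3=teal. The other variables each still have more than one consistent value. That makes 3.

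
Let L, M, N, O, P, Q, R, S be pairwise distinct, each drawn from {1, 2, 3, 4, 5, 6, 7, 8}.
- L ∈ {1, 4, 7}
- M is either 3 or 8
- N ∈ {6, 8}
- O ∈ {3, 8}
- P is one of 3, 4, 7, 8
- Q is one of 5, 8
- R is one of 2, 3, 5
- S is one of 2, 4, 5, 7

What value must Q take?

5

The 8 variables together cover exactly {1, 2, 3, 4, 5, 6, 7, 8} — 8 values for 8 variables — and 1 appears only in L's list, so L = 1.
The 7 still-open variables draw from only 7 values {2, 3, 4, 5, 6, 7, 8}, so each is used; only N can be 6, hence N = 6.
M and O between them cover only {3, 8} — a naked pair. Remove those values from P, Q, R.
So Q = 5.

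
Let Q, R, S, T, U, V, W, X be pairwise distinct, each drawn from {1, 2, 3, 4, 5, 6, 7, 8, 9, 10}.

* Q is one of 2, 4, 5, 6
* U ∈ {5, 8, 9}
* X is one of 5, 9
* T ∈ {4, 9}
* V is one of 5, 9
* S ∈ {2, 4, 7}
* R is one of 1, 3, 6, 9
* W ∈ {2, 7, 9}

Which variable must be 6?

Q

V and X share exactly the 2 values {5, 9}; by pigeonhole those values go to them, so strike 5, 9 from Q, R, T, U, W.
T has just one choice, so T = 4. Remove 4 from Q, S.
U has just one choice, so U = 8.
S and W between them cover only {2, 7} — a naked pair. Remove those values from Q.
So 6 goes to Q.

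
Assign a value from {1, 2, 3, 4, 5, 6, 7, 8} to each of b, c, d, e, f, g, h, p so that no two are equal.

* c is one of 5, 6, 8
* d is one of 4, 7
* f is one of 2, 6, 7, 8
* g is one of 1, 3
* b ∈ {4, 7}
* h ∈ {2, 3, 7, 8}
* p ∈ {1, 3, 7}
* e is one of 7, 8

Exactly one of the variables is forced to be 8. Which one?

The 8 variables together cover exactly {1, 2, 3, 4, 5, 6, 7, 8} — 8 values for 8 variables — and 5 appears only in c's list, so c = 5.
Among the 7 still-open variables, 6 fits only f (and all 7 values in {1, 2, 3, 4, 6, 7, 8} must be used), so f = 6.
Among the 6 still-open variables, 2 fits only h (and all 6 values in {1, 2, 3, 4, 7, 8} must be used), so h = 2.
The 5 still-open variables draw from only 5 values {1, 3, 4, 7, 8}, so each is used; only e can be 8, hence e = 8.

e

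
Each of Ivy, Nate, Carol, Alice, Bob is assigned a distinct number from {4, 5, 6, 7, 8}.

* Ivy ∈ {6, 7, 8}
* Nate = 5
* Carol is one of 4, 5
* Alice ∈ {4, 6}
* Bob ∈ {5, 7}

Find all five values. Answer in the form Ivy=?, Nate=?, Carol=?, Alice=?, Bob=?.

Ivy=8, Nate=5, Carol=4, Alice=6, Bob=7

Nate must be 5 (only option left). Strike 5 from Carol, Bob.
That leaves Carol = 4. Remove 4 from Alice.
Alice must be 6 (only option left). So Ivy can't be 6.
That leaves Bob = 7. Remove 7 from Ivy.
Ivy must be 8 (only option left).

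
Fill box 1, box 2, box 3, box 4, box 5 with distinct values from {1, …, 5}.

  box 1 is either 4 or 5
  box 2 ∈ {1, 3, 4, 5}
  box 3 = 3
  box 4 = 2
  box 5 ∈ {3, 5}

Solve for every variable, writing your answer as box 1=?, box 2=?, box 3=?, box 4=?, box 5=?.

box 1=4, box 2=1, box 3=3, box 4=2, box 5=5

box 3 has just one choice, so box 3 = 3. Remove 3 from box 2, box 5.
box 4 has just one choice, so box 4 = 2.
That leaves box 5 = 5. Eliminate 5 elsewhere: box 1, box 2.
box 1's domain is down to {4}, so box 1 = 4. Eliminate 4 elsewhere: box 2.
That leaves box 2 = 1.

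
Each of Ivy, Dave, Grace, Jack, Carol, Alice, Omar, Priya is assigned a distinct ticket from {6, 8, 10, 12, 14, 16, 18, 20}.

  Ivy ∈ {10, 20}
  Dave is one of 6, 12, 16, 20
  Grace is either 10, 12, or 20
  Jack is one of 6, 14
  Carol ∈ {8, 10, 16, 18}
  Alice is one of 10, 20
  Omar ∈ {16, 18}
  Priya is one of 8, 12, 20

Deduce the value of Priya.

Among the 8 variables, 14 fits only Jack (and all 8 values in {6, 8, 10, 12, 14, 16, 18, 20} must be used), so Jack = 14.
The 7 still-open variables draw from only 7 values {6, 8, 10, 12, 16, 18, 20}, so each is used; only Dave can be 6, hence Dave = 6.
Ivy and Alice between them cover only {10, 20} — a naked pair. Remove those values from Grace, Carol, Priya.
Grace's domain is down to {12}, so Grace = 12. Eliminate 12 elsewhere: Priya.
So Priya = 8.

8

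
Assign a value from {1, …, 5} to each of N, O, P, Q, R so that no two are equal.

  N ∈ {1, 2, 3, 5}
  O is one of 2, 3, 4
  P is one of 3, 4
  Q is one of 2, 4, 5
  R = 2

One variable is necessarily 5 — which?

R's domain is down to {2}, so R = 2. Remove 2 from N, O, Q.
The 4 still-open variables together cover exactly {1, 3, 4, 5} — 4 values for 4 variables — and 1 appears only in N's list, so N = 1.
The 3 still-open variables draw from only 3 values {3, 4, 5}, so each is used; only Q can be 5, hence Q = 5.

Q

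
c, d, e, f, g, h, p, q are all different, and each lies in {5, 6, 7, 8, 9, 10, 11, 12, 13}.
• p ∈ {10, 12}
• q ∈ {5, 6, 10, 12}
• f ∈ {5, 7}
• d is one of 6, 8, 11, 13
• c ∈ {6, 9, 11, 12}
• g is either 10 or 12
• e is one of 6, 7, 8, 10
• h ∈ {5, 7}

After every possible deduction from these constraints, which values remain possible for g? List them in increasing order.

f and h between them cover only {5, 7} — a naked pair. Remove those values from e, q.
g and p between them cover only {10, 12} — a naked pair. Remove those values from c, e, q.
That leaves q = 6. Remove 6 from c, d, e.
e has just one choice, so e = 8. Remove 8 from d.
No further eliminations apply; g can still be any of 10, 12.

10, 12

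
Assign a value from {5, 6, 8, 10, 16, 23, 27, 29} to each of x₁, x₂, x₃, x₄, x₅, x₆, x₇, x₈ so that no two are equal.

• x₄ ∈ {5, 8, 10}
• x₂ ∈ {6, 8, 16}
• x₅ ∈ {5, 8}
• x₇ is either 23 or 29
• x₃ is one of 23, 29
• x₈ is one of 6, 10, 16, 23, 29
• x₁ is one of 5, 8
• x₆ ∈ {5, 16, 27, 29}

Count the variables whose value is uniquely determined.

2

Among the 8 variables, 27 fits only x₆ (and all 8 values in {5, 6, 8, 10, 16, 23, 27, 29} must be used), so x₆ = 27.
The 2 variables x₁ and x₅ are confined to {5, 8}, which locks those values in; drop them from x₂, x₄.
x₄ has just one choice, so x₄ = 10. Eliminate 10 elsewhere: x₈.
x₃ and x₇ share exactly the 2 values {23, 29}; by pigeonhole those values go to them, so strike 23, 29 from x₈.
Determined: x₄=10, x₆=27. The other variables each still have more than one consistent value. That makes 2.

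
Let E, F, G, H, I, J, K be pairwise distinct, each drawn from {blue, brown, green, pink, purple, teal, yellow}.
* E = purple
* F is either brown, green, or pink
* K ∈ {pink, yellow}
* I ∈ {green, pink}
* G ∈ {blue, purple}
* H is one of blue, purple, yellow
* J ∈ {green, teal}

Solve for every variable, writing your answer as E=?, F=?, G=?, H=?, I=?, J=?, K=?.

E=purple, F=brown, G=blue, H=yellow, I=green, J=teal, K=pink

E must be purple (only option left). So G, H can't be purple.
G has just one choice, so G = blue. Eliminate blue elsewhere: H.
That leaves H = yellow. Eliminate yellow elsewhere: K.
That leaves K = pink. Eliminate pink elsewhere: F, I.
I has just one choice, so I = green. Eliminate green elsewhere: F, J.
J must be teal (only option left).
F has just one choice, so F = brown.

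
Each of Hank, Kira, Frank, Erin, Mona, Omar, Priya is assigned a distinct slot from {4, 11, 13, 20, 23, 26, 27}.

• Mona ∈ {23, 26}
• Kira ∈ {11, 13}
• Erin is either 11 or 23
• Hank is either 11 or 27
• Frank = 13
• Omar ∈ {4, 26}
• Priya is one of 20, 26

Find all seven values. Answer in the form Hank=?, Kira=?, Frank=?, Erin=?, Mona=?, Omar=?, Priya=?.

Frank must be 13 (only option left). Remove 13 from Kira.
Kira's domain is down to {11}, so Kira = 11. So Hank, Erin can't be 11.
Erin has just one choice, so Erin = 23. So Mona can't be 23.
Mona must be 26 (only option left). Eliminate 26 elsewhere: Omar, Priya.
Omar has just one choice, so Omar = 4.
Priya's domain is down to {20}, so Priya = 20.
Hank's domain is down to {27}, so Hank = 27.

Hank=27, Kira=11, Frank=13, Erin=23, Mona=26, Omar=4, Priya=20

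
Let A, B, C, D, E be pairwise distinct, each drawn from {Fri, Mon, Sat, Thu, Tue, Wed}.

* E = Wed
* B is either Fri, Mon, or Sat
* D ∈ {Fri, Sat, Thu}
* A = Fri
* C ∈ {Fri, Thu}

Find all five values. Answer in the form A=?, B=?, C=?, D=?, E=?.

A has just one choice, so A = Fri. Strike Fri from B, C, D.
C has just one choice, so C = Thu. Strike Thu from D.
D must be Sat (only option left). Eliminate Sat elsewhere: B.
E has just one choice, so E = Wed.
B must be Mon (only option left).

A=Fri, B=Mon, C=Thu, D=Sat, E=Wed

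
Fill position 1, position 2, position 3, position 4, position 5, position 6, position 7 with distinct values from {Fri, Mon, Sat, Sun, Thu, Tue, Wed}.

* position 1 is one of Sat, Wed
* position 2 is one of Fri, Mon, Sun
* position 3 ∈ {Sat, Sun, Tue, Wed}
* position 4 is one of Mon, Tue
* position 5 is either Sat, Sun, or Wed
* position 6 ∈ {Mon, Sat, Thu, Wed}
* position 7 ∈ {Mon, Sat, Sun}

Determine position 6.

The 7 variables together cover exactly {Fri, Mon, Sat, Sun, Thu, Tue, Wed} — 7 values for 7 variables — and Fri appears only in position 2's list, so position 2 = Fri.
The 6 still-open variables together cover exactly {Mon, Sat, Sun, Thu, Tue, Wed} — 6 values for 6 variables — and Thu appears only in position 6's list, so position 6 = Thu.

Thu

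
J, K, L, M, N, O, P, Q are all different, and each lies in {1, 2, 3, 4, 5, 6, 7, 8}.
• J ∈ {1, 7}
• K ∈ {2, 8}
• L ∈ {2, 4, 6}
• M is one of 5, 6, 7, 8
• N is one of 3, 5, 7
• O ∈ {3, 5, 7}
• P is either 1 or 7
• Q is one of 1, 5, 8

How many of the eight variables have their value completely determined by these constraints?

Among the 8 variables, 4 fits only L (and all 8 values in {1, 2, 3, 4, 5, 6, 7, 8} must be used), so L = 4.
The 7 still-open variables together cover exactly {1, 2, 3, 5, 6, 7, 8} — 7 values for 7 variables — and 2 appears only in K's list, so K = 2.
Among the 6 still-open variables, 6 fits only M (and all 6 values in {1, 3, 5, 6, 7, 8} must be used), so M = 6.
Among the 5 still-open variables, 8 fits only Q (and all 5 values in {1, 3, 5, 7, 8} must be used), so Q = 8.
The 2 variables J and P are confined to {1, 7}, which locks those values in; drop them from N, O.
Determined: K=2, L=4, M=6, Q=8. The other variables each still have more than one consistent value. That makes 4.

4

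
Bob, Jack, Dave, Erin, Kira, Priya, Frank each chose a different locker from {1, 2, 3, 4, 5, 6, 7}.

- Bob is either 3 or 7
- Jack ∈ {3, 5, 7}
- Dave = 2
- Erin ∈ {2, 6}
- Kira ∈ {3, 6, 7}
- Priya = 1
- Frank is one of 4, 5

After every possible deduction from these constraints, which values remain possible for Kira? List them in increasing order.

3, 7

Dave's domain is down to {2}, so Dave = 2. Remove 2 from Erin.
That leaves Erin = 6. So Kira can't be 6.
Priya has just one choice, so Priya = 1.
The 4 still-open variables draw from only 4 values {3, 4, 5, 7}, so each is used; only Frank can be 4, hence Frank = 4.
The 3 still-open variables draw from only 3 values {3, 5, 7}, so each is used; only Jack can be 5, hence Jack = 5.
No further eliminations apply; Kira can still be any of 3, 7.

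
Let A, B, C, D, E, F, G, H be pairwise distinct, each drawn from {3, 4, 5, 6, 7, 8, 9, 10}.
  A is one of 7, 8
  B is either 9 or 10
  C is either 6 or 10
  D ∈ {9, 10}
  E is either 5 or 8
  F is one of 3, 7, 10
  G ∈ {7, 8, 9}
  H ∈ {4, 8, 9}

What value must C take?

The 8 variables draw from only 8 values {3, 4, 5, 6, 7, 8, 9, 10}, so each is used; only F can be 3, hence F = 3.
Among the 7 still-open variables, 4 fits only H (and all 7 values in {4, 5, 6, 7, 8, 9, 10} must be used), so H = 4.
The 6 still-open variables together cover exactly {5, 6, 7, 8, 9, 10} — 6 values for 6 variables — and 5 appears only in E's list, so E = 5.
The 5 still-open variables draw from only 5 values {6, 7, 8, 9, 10}, so each is used; only C can be 6, hence C = 6.

6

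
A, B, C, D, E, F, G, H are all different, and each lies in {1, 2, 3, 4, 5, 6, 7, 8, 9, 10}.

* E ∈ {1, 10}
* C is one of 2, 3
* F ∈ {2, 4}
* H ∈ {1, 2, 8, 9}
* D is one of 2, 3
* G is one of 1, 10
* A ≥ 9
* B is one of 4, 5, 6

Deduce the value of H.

8

The 2 variables C and D are confined to {2, 3}, which locks those values in; drop them from F, H.
That leaves F = 4. Strike 4 from B.
The 2 variables E and G are confined to {1, 10}, which locks those values in; drop them from A, H.
That leaves A = 9. Remove 9 from H.
So H = 8.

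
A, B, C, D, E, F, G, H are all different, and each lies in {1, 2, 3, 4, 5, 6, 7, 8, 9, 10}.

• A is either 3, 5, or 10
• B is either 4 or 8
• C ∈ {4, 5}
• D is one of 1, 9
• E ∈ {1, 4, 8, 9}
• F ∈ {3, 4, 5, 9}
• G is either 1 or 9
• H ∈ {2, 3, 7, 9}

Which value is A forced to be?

D and G between them cover only {1, 9} — a naked pair. Remove those values from E, F, H.
B and E between them cover only {4, 8} — a naked pair. Remove those values from C, F.
That leaves C = 5. So A, F can't be 5.
That leaves F = 3. Strike 3 from A, H.
So A = 10.

10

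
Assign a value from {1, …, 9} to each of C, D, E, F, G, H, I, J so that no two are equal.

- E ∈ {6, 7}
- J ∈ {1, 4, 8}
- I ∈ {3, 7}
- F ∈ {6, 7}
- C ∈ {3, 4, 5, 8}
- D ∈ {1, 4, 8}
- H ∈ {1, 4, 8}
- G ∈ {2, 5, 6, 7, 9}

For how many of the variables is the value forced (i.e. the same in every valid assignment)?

2

E and F share exactly the 2 values {6, 7}; by pigeonhole those values go to them, so strike 6, 7 from G, I.
That leaves I = 3. Strike 3 from C.
D, H, J between them cover only {1, 4, 8} — a naked triple. Remove those values from C.
C must be 5 (only option left). So G can't be 5.
Determined: C=5, I=3. The other variables each still have more than one consistent value. That makes 2.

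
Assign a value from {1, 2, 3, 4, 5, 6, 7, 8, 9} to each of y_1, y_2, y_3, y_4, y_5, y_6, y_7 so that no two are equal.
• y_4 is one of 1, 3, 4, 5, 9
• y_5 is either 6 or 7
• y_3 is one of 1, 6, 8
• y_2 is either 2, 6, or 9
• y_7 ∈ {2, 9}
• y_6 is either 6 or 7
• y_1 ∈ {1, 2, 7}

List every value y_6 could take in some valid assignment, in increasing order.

6, 7

y_5 and y_6 share exactly the 2 values {6, 7}; by pigeonhole those values go to them, so strike 6, 7 from y_1, y_2, y_3.
The 2 variables y_2 and y_7 are confined to {2, 9}, which locks those values in; drop them from y_1, y_4.
y_1's domain is down to {1}, so y_1 = 1. So y_3, y_4 can't be 1.
That leaves y_3 = 8.
No further eliminations apply; y_6 can still be any of 6, 7.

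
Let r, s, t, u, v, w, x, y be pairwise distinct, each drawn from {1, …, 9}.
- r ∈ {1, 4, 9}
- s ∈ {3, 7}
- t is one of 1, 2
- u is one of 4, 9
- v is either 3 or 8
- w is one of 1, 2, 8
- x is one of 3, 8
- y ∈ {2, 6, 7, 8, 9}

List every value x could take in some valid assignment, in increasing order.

Among the 8 variables, 6 fits only y (and all 8 values in {1, 2, 3, 4, 6, 7, 8, 9} must be used), so y = 6.
The 7 still-open variables draw from only 7 values {1, 2, 3, 4, 7, 8, 9}, so each is used; only s can be 7, hence s = 7.
v and x between them cover only {3, 8} — a naked pair. Remove those values from w.
t and w share exactly the 2 values {1, 2}; by pigeonhole those values go to them, so strike 1, 2 from r.
No further eliminations apply; x can still be any of 3, 8.

3, 8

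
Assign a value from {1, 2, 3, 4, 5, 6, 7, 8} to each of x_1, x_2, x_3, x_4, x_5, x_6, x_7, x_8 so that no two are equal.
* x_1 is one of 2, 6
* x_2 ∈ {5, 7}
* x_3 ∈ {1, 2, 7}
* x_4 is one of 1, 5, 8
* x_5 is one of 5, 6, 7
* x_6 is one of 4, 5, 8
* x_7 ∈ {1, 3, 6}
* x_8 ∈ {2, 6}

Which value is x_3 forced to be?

1

Among the 8 variables, 3 fits only x_7 (and all 8 values in {1, 2, 3, 4, 5, 6, 7, 8} must be used), so x_7 = 3.
Among the 7 still-open variables, 4 fits only x_6 (and all 7 values in {1, 2, 4, 5, 6, 7, 8} must be used), so x_6 = 4.
The 6 still-open variables together cover exactly {1, 2, 5, 6, 7, 8} — 6 values for 6 variables — and 8 appears only in x_4's list, so x_4 = 8.
The 5 still-open variables draw from only 5 values {1, 2, 5, 6, 7}, so each is used; only x_3 can be 1, hence x_3 = 1.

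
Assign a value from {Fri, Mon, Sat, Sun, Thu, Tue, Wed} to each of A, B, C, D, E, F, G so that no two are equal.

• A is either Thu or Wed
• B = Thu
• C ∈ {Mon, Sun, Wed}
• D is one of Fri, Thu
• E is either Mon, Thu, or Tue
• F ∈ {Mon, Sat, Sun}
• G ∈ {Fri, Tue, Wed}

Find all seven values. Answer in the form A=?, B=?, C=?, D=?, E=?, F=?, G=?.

A=Wed, B=Thu, C=Sun, D=Fri, E=Mon, F=Sat, G=Tue

B has just one choice, so B = Thu. So A, D, E can't be Thu.
D must be Fri (only option left). So G can't be Fri.
A has just one choice, so A = Wed. Strike Wed from C, G.
G's domain is down to {Tue}, so G = Tue. Strike Tue from E.
E's domain is down to {Mon}, so E = Mon. Strike Mon from C, F.
C must be Sun (only option left). So F can't be Sun.
That leaves F = Sat.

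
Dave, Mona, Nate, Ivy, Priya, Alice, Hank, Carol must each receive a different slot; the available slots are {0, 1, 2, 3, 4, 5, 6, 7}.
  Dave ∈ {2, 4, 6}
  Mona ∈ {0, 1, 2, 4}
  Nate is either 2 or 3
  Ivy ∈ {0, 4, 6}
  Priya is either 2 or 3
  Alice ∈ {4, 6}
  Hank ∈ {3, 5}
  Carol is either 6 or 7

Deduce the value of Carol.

Among the 8 variables, 1 fits only Mona (and all 8 values in {0, 1, 2, 3, 4, 5, 6, 7} must be used), so Mona = 1.
The 7 still-open variables together cover exactly {0, 2, 3, 4, 5, 6, 7} — 7 values for 7 variables — and 0 appears only in Ivy's list, so Ivy = 0.
The 6 still-open variables draw from only 6 values {2, 3, 4, 5, 6, 7}, so each is used; only Hank can be 5, hence Hank = 5.
The 5 still-open variables draw from only 5 values {2, 3, 4, 6, 7}, so each is used; only Carol can be 7, hence Carol = 7.

7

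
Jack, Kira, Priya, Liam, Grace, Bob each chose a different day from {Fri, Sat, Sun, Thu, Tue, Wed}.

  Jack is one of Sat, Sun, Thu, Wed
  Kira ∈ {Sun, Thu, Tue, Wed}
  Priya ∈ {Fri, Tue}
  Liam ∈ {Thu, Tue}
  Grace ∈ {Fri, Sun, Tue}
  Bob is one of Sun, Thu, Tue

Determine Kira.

The 6 variables draw from only 6 values {Fri, Sat, Sun, Thu, Tue, Wed}, so each is used; only Jack can be Sat, hence Jack = Sat.
The 5 still-open variables together cover exactly {Fri, Sun, Thu, Tue, Wed} — 5 values for 5 variables — and Wed appears only in Kira's list, so Kira = Wed.

Wed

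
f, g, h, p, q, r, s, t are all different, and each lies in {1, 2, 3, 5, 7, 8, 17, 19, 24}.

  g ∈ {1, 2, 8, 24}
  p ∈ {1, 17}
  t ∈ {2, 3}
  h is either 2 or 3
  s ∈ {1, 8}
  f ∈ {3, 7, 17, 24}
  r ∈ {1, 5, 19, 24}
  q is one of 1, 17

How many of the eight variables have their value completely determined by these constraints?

3

h and t share exactly the 2 values {2, 3}; by pigeonhole those values go to them, so strike 2, 3 from f, g.
p and q share exactly the 2 values {1, 17}; by pigeonhole those values go to them, so strike 1, 17 from f, g, r, s.
s has just one choice, so s = 8. Eliminate 8 elsewhere: g.
g has just one choice, so g = 24. So f, r can't be 24.
That leaves f = 7.
Determined: f=7, g=24, s=8. The other variables each still have more than one consistent value. That makes 3.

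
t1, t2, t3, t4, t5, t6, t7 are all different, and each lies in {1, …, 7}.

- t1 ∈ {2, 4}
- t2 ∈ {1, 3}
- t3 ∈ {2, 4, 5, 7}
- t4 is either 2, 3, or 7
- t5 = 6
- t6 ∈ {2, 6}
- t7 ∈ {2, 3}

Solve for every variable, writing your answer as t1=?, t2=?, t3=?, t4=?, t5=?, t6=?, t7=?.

t5 has just one choice, so t5 = 6. So t6 can't be 6.
t6 must be 2 (only option left). Eliminate 2 elsewhere: t1, t3, t4, t7.
t7 must be 3 (only option left). Strike 3 from t2, t4.
t1 must be 4 (only option left). So t3 can't be 4.
t2 has just one choice, so t2 = 1.
t4 must be 7 (only option left). Remove 7 from t3.
t3's domain is down to {5}, so t3 = 5.

t1=4, t2=1, t3=5, t4=7, t5=6, t6=2, t7=3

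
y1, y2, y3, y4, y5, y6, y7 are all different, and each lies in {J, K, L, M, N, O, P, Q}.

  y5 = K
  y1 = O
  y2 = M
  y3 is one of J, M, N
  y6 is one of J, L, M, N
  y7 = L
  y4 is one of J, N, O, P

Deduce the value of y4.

y1's domain is down to {O}, so y1 = O. So y4 can't be O.
That leaves y2 = M. Remove M from y3, y6.
y5's domain is down to {K}, so y5 = K.
y7 must be L (only option left). Strike L from y6.
The 3 still-open variables together cover exactly {J, N, P} — 3 values for 3 variables — and P appears only in y4's list, so y4 = P.

P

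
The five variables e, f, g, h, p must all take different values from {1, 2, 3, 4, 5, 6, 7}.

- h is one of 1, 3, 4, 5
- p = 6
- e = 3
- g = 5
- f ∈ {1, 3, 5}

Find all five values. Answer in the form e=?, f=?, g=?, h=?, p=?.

e's domain is down to {3}, so e = 3. So f, h can't be 3.
g's domain is down to {5}, so g = 5. Remove 5 from f, h.
That leaves p = 6.
That leaves f = 1. Eliminate 1 elsewhere: h.
h's domain is down to {4}, so h = 4.

e=3, f=1, g=5, h=4, p=6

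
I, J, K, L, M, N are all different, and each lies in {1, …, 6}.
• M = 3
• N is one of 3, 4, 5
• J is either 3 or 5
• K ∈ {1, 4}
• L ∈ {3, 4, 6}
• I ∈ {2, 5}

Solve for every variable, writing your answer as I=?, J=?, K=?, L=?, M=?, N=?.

I=2, J=5, K=1, L=6, M=3, N=4

M must be 3 (only option left). Strike 3 from J, L, N.
J's domain is down to {5}, so J = 5. Strike 5 from I, N.
N has just one choice, so N = 4. So K, L can't be 4.
I's domain is down to {2}, so I = 2.
K's domain is down to {1}, so K = 1.
L must be 6 (only option left).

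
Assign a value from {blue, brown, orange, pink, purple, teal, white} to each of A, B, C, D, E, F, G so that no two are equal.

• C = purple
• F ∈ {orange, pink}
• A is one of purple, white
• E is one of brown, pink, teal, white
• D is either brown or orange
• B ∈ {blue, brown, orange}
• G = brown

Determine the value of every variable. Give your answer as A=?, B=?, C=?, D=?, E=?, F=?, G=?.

C must be purple (only option left). Strike purple from A.
G has just one choice, so G = brown. So B, D, E can't be brown.
A has just one choice, so A = white. Remove white from E.
D has just one choice, so D = orange. Remove orange from B, F.
F's domain is down to {pink}, so F = pink. Strike pink from E.
B has just one choice, so B = blue.
E's domain is down to {teal}, so E = teal.

A=white, B=blue, C=purple, D=orange, E=teal, F=pink, G=brown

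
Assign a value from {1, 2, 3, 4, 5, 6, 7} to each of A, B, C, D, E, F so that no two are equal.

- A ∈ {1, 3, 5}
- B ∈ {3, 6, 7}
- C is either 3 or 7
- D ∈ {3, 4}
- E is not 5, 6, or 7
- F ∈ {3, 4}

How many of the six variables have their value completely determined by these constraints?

2

D and F share exactly the 2 values {3, 4}; by pigeonhole those values go to them, so strike 3, 4 from A, B, C, E.
C must be 7 (only option left). So B can't be 7.
B has just one choice, so B = 6.
Determined: B=6, C=7. The other variables each still have more than one consistent value. That makes 2.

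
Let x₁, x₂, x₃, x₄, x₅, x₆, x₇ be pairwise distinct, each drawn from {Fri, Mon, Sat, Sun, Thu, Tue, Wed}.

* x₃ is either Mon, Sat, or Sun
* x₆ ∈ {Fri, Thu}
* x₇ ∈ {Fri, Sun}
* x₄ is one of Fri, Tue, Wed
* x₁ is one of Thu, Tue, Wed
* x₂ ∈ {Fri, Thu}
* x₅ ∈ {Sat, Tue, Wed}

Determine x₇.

Sun

Among the 7 variables, Mon fits only x₃ (and all 7 values in {Fri, Mon, Sat, Sun, Thu, Tue, Wed} must be used), so x₃ = Mon.
The 6 still-open variables together cover exactly {Fri, Sat, Sun, Thu, Tue, Wed} — 6 values for 6 variables — and Sat appears only in x₅'s list, so x₅ = Sat.
The 5 still-open variables together cover exactly {Fri, Sun, Thu, Tue, Wed} — 5 values for 5 variables — and Sun appears only in x₇'s list, so x₇ = Sun.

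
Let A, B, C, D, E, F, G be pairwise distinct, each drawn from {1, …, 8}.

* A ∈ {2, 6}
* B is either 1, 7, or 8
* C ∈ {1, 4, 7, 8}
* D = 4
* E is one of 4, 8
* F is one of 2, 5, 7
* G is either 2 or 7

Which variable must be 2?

G

D has just one choice, so D = 4. Eliminate 4 elsewhere: C, E.
That leaves E = 8. Strike 8 from B, C.
The 5 still-open variables together cover exactly {1, 2, 5, 6, 7} — 5 values for 5 variables — and 5 appears only in F's list, so F = 5.
Among the 4 still-open variables, 6 fits only A (and all 4 values in {1, 2, 6, 7} must be used), so A = 6.
The 3 still-open variables draw from only 3 values {1, 2, 7}, so each is used; only G can be 2, hence G = 2.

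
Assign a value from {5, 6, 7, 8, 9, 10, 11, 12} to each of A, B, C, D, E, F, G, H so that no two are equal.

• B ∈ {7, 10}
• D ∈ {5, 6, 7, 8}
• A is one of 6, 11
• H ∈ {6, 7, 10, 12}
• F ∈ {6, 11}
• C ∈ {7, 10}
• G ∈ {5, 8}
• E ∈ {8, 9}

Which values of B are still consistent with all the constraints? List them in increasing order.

7, 10

Among the 8 variables, 9 fits only E (and all 8 values in {5, 6, 7, 8, 9, 10, 11, 12} must be used), so E = 9.
Among the 7 still-open variables, 12 fits only H (and all 7 values in {5, 6, 7, 8, 10, 11, 12} must be used), so H = 12.
A and F share exactly the 2 values {6, 11}; by pigeonhole those values go to them, so strike 6, 11 from D.
The 2 variables B and C are confined to {7, 10}, which locks those values in; drop them from D.
No further eliminations apply; B can still be any of 7, 10.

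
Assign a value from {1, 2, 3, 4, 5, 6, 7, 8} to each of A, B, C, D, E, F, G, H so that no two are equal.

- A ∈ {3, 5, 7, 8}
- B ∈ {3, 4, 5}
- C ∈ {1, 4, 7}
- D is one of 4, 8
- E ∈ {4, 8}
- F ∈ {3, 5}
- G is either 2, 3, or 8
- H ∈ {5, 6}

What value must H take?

Among the 8 variables, 1 fits only C (and all 8 values in {1, 2, 3, 4, 5, 6, 7, 8} must be used), so C = 1.
The 7 still-open variables draw from only 7 values {2, 3, 4, 5, 6, 7, 8}, so each is used; only G can be 2, hence G = 2.
Among the 6 still-open variables, 6 fits only H (and all 6 values in {3, 4, 5, 6, 7, 8} must be used), so H = 6.

6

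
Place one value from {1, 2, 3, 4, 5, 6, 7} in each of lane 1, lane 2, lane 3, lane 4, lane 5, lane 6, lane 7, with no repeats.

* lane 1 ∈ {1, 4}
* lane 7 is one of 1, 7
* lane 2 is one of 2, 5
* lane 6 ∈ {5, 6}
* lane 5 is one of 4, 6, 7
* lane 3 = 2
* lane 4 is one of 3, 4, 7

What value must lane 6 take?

6

lane 3 must be 2 (only option left). Strike 2 from lane 2.
lane 2 must be 5 (only option left). Eliminate 5 elsewhere: lane 6.
So lane 6 = 6.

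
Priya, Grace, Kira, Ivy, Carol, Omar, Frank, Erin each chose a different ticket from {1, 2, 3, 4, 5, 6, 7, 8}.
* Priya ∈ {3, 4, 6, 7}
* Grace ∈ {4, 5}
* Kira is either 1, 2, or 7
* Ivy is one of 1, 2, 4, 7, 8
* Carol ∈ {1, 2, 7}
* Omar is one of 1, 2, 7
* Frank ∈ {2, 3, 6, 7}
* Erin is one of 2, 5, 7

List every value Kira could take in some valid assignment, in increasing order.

1, 2, 7

The 8 variables draw from only 8 values {1, 2, 3, 4, 5, 6, 7, 8}, so each is used; only Ivy can be 8, hence Ivy = 8.
The 3 variables Kira, Carol, Omar are confined to {1, 2, 7}, which locks those values in; drop them from Priya, Frank, Erin.
That leaves Erin = 5. Strike 5 from Grace.
Grace has just one choice, so Grace = 4. So Priya can't be 4.
No further eliminations apply; Kira can still be any of 1, 2, 7.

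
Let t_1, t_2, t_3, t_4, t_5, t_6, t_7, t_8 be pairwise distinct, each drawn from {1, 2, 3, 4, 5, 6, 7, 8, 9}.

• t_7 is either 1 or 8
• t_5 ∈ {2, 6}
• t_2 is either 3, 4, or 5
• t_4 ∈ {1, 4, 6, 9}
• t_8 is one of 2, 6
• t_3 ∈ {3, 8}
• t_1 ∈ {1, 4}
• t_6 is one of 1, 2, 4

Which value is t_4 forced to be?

9

Among the 8 variables, 5 fits only t_2 (and all 8 values in {1, 2, 3, 4, 5, 6, 8, 9} must be used), so t_2 = 5.
The 7 still-open variables draw from only 7 values {1, 2, 3, 4, 6, 8, 9}, so each is used; only t_3 can be 3, hence t_3 = 3.
The 6 still-open variables draw from only 6 values {1, 2, 4, 6, 8, 9}, so each is used; only t_7 can be 8, hence t_7 = 8.
Among the 5 still-open variables, 9 fits only t_4 (and all 5 values in {1, 2, 4, 6, 9} must be used), so t_4 = 9.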